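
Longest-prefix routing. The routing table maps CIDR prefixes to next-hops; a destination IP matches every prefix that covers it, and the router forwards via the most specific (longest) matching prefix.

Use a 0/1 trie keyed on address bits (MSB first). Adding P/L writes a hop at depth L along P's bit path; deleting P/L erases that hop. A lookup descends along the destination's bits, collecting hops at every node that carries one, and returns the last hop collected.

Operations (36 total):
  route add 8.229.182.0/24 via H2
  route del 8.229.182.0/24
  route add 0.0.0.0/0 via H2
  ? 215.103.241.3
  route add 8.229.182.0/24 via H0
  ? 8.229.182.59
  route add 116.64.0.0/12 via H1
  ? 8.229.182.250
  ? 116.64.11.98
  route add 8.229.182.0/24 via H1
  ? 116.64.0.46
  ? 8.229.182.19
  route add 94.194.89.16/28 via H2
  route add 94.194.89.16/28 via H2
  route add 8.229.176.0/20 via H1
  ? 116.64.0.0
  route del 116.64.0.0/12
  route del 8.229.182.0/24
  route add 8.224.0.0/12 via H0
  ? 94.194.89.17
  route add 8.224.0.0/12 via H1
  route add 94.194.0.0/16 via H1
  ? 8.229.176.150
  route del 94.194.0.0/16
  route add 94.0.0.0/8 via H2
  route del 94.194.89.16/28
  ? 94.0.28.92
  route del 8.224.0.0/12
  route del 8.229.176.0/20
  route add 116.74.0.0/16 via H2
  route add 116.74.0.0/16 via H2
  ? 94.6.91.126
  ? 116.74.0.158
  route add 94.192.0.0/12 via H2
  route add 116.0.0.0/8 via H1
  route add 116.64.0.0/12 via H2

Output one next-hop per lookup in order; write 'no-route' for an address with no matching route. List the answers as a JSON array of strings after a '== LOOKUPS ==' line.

Apply in order:
  add 8.229.182.0/24 -> H2 at depth 24
  del 8.229.182.0/24 (clear depth 24)
  add 0.0.0.0/0 -> H2 at depth 0
  Q 215.103.241.3: descend ε ; hops seen [H2] ; pick H2
  add 8.229.182.0/24 -> H0 at depth 24
  Q 8.229.182.59: descend 000010001110010110110110 ; hops seen [H2,H0] ; pick H0
  add 116.64.0.0/12 -> H1 at depth 12
  Q 8.229.182.250: descend 000010001110010110110110 ; hops seen [H2,H0] ; pick H0
  Q 116.64.11.98: descend 011101000100 ; hops seen [H2,H1] ; pick H1
  add 8.229.182.0/24 -> H1 at depth 24
  Q 116.64.0.46: descend 011101000100 ; hops seen [H2,H1] ; pick H1
  Q 8.229.182.19: descend 000010001110010110110110 ; hops seen [H2,H1] ; pick H1
  add 94.194.89.16/28 -> H2 at depth 28
  add 94.194.89.16/28 -> H2 at depth 28
  add 8.229.176.0/20 -> H1 at depth 20
  Q 116.64.0.0: descend 011101000100 ; hops seen [H2,H1] ; pick H1
  del 116.64.0.0/12 (clear depth 12)
  del 8.229.182.0/24 (clear depth 24)
  add 8.224.0.0/12 -> H0 at depth 12
  Q 94.194.89.17: descend 0101111011000010010110010001 ; hops seen [H2,H2] ; pick H2
  add 8.224.0.0/12 -> H1 at depth 12
  add 94.194.0.0/16 -> H1 at depth 16
  Q 8.229.176.150: descend 000010001110010110110 ; hops seen [H2,H1,H1] ; pick H1
  del 94.194.0.0/16 (clear depth 16)
  add 94.0.0.0/8 -> H2 at depth 8
  del 94.194.89.16/28 (clear depth 28)
  Q 94.0.28.92: descend 01011110 ; hops seen [H2,H2] ; pick H2
  del 8.224.0.0/12 (clear depth 12)
  del 8.229.176.0/20 (clear depth 20)
  add 116.74.0.0/16 -> H2 at depth 16
  add 116.74.0.0/16 -> H2 at depth 16
  Q 94.6.91.126: descend 01011110 ; hops seen [H2,H2] ; pick H2
  Q 116.74.0.158: descend 0111010001001010 ; hops seen [H2,H2] ; pick H2
  add 94.192.0.0/12 -> H2 at depth 12
  add 116.0.0.0/8 -> H1 at depth 8
  add 116.64.0.0/12 -> H2 at depth 12

== LOOKUPS ==
["H2","H0","H0","H1","H1","H1","H1","H2","H1","H2","H2","H2"]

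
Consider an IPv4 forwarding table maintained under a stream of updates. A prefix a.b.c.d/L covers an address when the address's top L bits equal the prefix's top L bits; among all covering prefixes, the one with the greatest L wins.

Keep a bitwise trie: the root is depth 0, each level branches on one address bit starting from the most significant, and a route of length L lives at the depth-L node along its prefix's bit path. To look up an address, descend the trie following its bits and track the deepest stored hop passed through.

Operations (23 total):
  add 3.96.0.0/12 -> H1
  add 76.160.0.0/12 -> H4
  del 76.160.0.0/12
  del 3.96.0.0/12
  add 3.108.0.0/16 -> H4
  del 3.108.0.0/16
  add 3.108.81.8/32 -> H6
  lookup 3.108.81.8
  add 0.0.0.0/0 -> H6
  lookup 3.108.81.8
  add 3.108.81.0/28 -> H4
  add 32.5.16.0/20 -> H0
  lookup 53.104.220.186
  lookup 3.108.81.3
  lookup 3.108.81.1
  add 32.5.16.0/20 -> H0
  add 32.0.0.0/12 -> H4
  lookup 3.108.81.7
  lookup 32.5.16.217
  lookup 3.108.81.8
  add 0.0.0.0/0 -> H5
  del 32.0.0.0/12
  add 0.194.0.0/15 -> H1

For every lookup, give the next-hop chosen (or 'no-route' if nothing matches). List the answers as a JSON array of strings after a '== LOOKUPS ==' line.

Trace:
  + 3.96.0.0/12 (H1) depth=12
  + 76.160.0.0/12 (H4) depth=12
  del 76.160.0.0/12 (clear depth 12)
  del 3.96.0.0/12 (clear depth 12)
  + 3.108.0.0/16 (H4) depth=16
  del 3.108.0.0/16 (clear depth 16)
  + 3.108.81.8/32 (H6) depth=32
  lookup 3.108.81.8: bits 00000011011011000101000100001000 walk d0:-→d1:-→d2:-→d3:-→d4:-→d5:-→d6:-→d7:-→d8:-→d9:-→d10:-→d11:-→d12:-→d13:-→d14:-→d15:-→d16:-→d17:-→d18:-→d19:-→d20:-→d21:-→d22:-→d23:-→d24:-→d25:-→d26:-→d27:-→d28:-→d29:-→d30:-→d31:-→d32:H6 -> H6
  + 0.0.0.0/0 (H6) depth=0
  lookup 3.108.81.8: bits 00000011011011000101000100001000 walk d0:H6→d1:-→d2:-→d3:-→d4:-→d5:-→d6:-→d7:-→d8:-→d9:-→d10:-→d11:-→d12:-→d13:-→d14:-→d15:-→d16:-→d17:-→d18:-→d19:-→d20:-→d21:-→d22:-→d23:-→d24:-→d25:-→d26:-→d27:-→d28:-→d29:-→d30:-→d31:-→d32:H6 -> H6
  + 3.108.81.0/28 (H4) depth=28
  + 32.5.16.0/20 (H0) depth=20
  lookup 53.104.220.186: bits 001 walk d0:H6→d1:-→d2:-→d3:- -> H6
  lookup 3.108.81.3: bits 0000001101101100010100010000 walk d0:H6→d1:-→d2:-→d3:-→d4:-→d5:-→d6:-→d7:-→d8:-→d9:-→d10:-→d11:-→d12:-→d13:-→d14:-→d15:-→d16:-→d17:-→d18:-→d19:-→d20:-→d21:-→d22:-→d23:-→d24:-→d25:-→d26:-→d27:-→d28:H4 -> H4
  lookup 3.108.81.1: bits 0000001101101100010100010000 walk d0:H6→d1:-→d2:-→d3:-→d4:-→d5:-→d6:-→d7:-→d8:-→d9:-→d10:-→d11:-→d12:-→d13:-→d14:-→d15:-→d16:-→d17:-→d18:-→d19:-→d20:-→d21:-→d22:-→d23:-→d24:-→d25:-→d26:-→d27:-→d28:H4 -> H4
  + 32.5.16.0/20 (H0) depth=20
  + 32.0.0.0/12 (H4) depth=12
  lookup 3.108.81.7: bits 0000001101101100010100010000 walk d0:H6→d1:-→d2:-→d3:-→d4:-→d5:-→d6:-→d7:-→d8:-→d9:-→d10:-→d11:-→d12:-→d13:-→d14:-→d15:-→d16:-→d17:-→d18:-→d19:-→d20:-→d21:-→d22:-→d23:-→d24:-→d25:-→d26:-→d27:-→d28:H4 -> H4
  lookup 32.5.16.217: bits 00100000000001010001 walk d0:H6→d1:-→d2:-→d3:-→d4:-→d5:-→d6:-→d7:-→d8:-→d9:-→d10:-→d11:-→d12:H4→d13:-→d14:-→d15:-→d16:-→d17:-→d18:-→d19:-→d20:H0 -> H0
  lookup 3.108.81.8: bits 00000011011011000101000100001000 walk d0:H6→d1:-→d2:-→d3:-→d4:-→d5:-→d6:-→d7:-→d8:-→d9:-→d10:-→d11:-→d12:-→d13:-→d14:-→d15:-→d16:-→d17:-→d18:-→d19:-→d20:-→d21:-→d22:-→d23:-→d24:-→d25:-→d26:-→d27:-→d28:H4→d29:-→d30:-→d31:-→d32:H6 -> H6
  + 0.0.0.0/0 (H5) depth=0
  del 32.0.0.0/12 (clear depth 12)
  + 0.194.0.0/15 (H1) depth=15

== LOOKUPS ==
["H6","H6","H6","H4","H4","H4","H0","H6"]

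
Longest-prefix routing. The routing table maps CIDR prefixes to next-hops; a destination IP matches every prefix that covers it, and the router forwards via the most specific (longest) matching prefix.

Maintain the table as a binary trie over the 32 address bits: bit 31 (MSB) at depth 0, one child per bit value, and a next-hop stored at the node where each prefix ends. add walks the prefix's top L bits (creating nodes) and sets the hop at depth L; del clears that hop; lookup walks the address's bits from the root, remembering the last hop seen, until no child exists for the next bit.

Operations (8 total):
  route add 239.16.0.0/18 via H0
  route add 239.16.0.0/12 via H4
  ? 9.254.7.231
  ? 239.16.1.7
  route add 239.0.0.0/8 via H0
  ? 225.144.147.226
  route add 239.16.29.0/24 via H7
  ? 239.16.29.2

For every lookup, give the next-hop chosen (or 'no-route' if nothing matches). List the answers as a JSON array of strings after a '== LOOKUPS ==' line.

Process each operation:
  + 239.16.0.0/18 (H0) depth=18
  + 239.16.0.0/12 (H4) depth=12
  Q 9.254.7.231: descend ε ; hops seen [∅] ; pick no-route
  Q 239.16.1.7: descend 111011110001000000 ; hops seen [H4,H0] ; pick H0
  + 239.0.0.0/8 (H0) depth=8
  Q 225.144.147.226: descend 1110 ; hops seen [∅] ; pick no-route
  + 239.16.29.0/24 (H7) depth=24
  Q 239.16.29.2: descend 111011110001000000011101 ; hops seen [H0,H4,H0,H7] ; pick H7

== LOOKUPS ==
["no-route","H0","no-route","H7"]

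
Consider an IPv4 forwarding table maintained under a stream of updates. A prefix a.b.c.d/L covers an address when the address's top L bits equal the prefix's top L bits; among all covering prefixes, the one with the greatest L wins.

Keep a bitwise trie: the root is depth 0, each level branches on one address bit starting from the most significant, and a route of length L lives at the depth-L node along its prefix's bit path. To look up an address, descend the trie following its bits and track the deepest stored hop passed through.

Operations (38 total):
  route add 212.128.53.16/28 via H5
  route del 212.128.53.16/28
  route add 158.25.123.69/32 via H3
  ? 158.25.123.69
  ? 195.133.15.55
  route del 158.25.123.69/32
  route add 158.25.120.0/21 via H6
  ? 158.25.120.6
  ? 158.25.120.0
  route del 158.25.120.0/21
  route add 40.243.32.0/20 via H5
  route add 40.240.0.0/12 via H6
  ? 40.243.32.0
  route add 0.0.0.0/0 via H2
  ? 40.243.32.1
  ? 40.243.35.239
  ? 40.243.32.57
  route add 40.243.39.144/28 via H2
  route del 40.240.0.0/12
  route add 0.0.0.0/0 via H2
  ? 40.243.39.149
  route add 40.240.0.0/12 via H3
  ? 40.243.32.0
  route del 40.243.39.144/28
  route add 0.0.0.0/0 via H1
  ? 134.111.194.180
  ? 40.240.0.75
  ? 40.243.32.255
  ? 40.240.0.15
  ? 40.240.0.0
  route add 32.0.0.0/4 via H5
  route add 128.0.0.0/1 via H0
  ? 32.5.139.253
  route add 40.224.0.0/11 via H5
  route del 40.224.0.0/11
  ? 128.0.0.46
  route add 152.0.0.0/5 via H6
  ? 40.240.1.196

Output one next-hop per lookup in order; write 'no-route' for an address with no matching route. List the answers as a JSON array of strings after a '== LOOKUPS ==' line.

Process each operation:
  + 212.128.53.16/28 (H5) depth=28
  del 212.128.53.16/28 (clear depth 28)
  + 158.25.123.69/32 (H3) depth=32
  ? 158.25.123.69  path d0:-→d1:-→d2:-→d3:-→d4:-→d5:-→d6:-→d7:-→d8:-→d9:-→d10:-→d11:-→d12:-→d13:-→d14:-→d15:-→d16:-→d17:-→d18:-→d19:-→d20:-→d21:-→d22:-→d23:-→d24:-→d25:-→d26:-→d27:-→d28:-→d29:-→d30:-→d31:-→d32:H3  best=H3
  ? 195.133.15.55  path d0:-→d1:-→d2:-→d3:-  best=no-route
  del 158.25.123.69/32 (clear depth 32)
  + 158.25.120.0/21 (H6) depth=21
  ? 158.25.120.6  path d0:-→d1:-→d2:-→d3:-→d4:-→d5:-→d6:-→d7:-→d8:-→d9:-→d10:-→d11:-→d12:-→d13:-→d14:-→d15:-→d16:-→d17:-→d18:-→d19:-→d20:-→d21:H6→d22:-  best=H6
  ? 158.25.120.0  path d0:-→d1:-→d2:-→d3:-→d4:-→d5:-→d6:-→d7:-→d8:-→d9:-→d10:-→d11:-→d12:-→d13:-→d14:-→d15:-→d16:-→d17:-→d18:-→d19:-→d20:-→d21:H6→d22:-  best=H6
  del 158.25.120.0/21 (clear depth 21)
  + 40.243.32.0/20 (H5) depth=20
  + 40.240.0.0/12 (H6) depth=12
  ? 40.243.32.0  path d0:-→d1:-→d2:-→d3:-→d4:-→d5:-→d6:-→d7:-→d8:-→d9:-→d10:-→d11:-→d12:H6→d13:-→d14:-→d15:-→d16:-→d17:-→d18:-→d19:-→d20:H5  best=H5
  + 0.0.0.0/0 (H2) depth=0
  ? 40.243.32.1  path d0:H2→d1:-→d2:-→d3:-→d4:-→d5:-→d6:-→d7:-→d8:-→d9:-→d10:-→d11:-→d12:H6→d13:-→d14:-→d15:-→d16:-→d17:-→d18:-→d19:-→d20:H5  best=H5
  ? 40.243.35.239  path d0:H2→d1:-→d2:-→d3:-→d4:-→d5:-→d6:-→d7:-→d8:-→d9:-→d10:-→d11:-→d12:H6→d13:-→d14:-→d15:-→d16:-→d17:-→d18:-→d19:-→d20:H5  best=H5
  ? 40.243.32.57  path d0:H2→d1:-→d2:-→d3:-→d4:-→d5:-→d6:-→d7:-→d8:-→d9:-→d10:-→d11:-→d12:H6→d13:-→d14:-→d15:-→d16:-→d17:-→d18:-→d19:-→d20:H5  best=H5
  + 40.243.39.144/28 (H2) depth=28
  del 40.240.0.0/12 (clear depth 12)
  + 0.0.0.0/0 (H2) depth=0
  ? 40.243.39.149  path d0:H2→d1:-→d2:-→d3:-→d4:-→d5:-→d6:-→d7:-→d8:-→d9:-→d10:-→d11:-→d12:-→d13:-→d14:-→d15:-→d16:-→d17:-→d18:-→d19:-→d20:H5→d21:-→d22:-→d23:-→d24:-→d25:-→d26:-→d27:-→d28:H2  best=H2
  + 40.240.0.0/12 (H3) depth=12
  ? 40.243.32.0  path d0:H2→d1:-→d2:-→d3:-→d4:-→d5:-→d6:-→d7:-→d8:-→d9:-→d10:-→d11:-→d12:H3→d13:-→d14:-→d15:-→d16:-→d17:-→d18:-→d19:-→d20:H5→d21:-  best=H5
  del 40.243.39.144/28 (clear depth 28)
  + 0.0.0.0/0 (H1) depth=0
  ? 134.111.194.180  path d0:H1→d1:-→d2:-→d3:-  best=H1
  ? 40.240.0.75  path d0:H1→d1:-→d2:-→d3:-→d4:-→d5:-→d6:-→d7:-→d8:-→d9:-→d10:-→d11:-→d12:H3→d13:-→d14:-  best=H3
  ? 40.243.32.255  path d0:H1→d1:-→d2:-→d3:-→d4:-→d5:-→d6:-→d7:-→d8:-→d9:-→d10:-→d11:-→d12:H3→d13:-→d14:-→d15:-→d16:-→d17:-→d18:-→d19:-→d20:H5→d21:-  best=H5
  ? 40.240.0.15  path d0:H1→d1:-→d2:-→d3:-→d4:-→d5:-→d6:-→d7:-→d8:-→d9:-→d10:-→d11:-→d12:H3→d13:-→d14:-  best=H3
  ? 40.240.0.0  path d0:H1→d1:-→d2:-→d3:-→d4:-→d5:-→d6:-→d7:-→d8:-→d9:-→d10:-→d11:-→d12:H3→d13:-→d14:-  best=H3
  + 32.0.0.0/4 (H5) depth=4
  + 128.0.0.0/1 (H0) depth=1
  ? 32.5.139.253  path d0:H1→d1:-→d2:-→d3:-→d4:H5  best=H5
  + 40.224.0.0/11 (H5) depth=11
  del 40.224.0.0/11 (clear depth 11)
  ? 128.0.0.46  path d0:H1→d1:H0→d2:-→d3:-  best=H0
  + 152.0.0.0/5 (H6) depth=5
  ? 40.240.1.196  path d0:H1→d1:-→d2:-→d3:-→d4:H5→d5:-→d6:-→d7:-→d8:-→d9:-→d10:-→d11:-→d12:H3→d13:-→d14:-  best=H3

== LOOKUPS ==
["H3","no-route","H6","H6","H5","H5","H5","H5","H2","H5","H1","H3","H5","H3","H3","H5","H0","H3"]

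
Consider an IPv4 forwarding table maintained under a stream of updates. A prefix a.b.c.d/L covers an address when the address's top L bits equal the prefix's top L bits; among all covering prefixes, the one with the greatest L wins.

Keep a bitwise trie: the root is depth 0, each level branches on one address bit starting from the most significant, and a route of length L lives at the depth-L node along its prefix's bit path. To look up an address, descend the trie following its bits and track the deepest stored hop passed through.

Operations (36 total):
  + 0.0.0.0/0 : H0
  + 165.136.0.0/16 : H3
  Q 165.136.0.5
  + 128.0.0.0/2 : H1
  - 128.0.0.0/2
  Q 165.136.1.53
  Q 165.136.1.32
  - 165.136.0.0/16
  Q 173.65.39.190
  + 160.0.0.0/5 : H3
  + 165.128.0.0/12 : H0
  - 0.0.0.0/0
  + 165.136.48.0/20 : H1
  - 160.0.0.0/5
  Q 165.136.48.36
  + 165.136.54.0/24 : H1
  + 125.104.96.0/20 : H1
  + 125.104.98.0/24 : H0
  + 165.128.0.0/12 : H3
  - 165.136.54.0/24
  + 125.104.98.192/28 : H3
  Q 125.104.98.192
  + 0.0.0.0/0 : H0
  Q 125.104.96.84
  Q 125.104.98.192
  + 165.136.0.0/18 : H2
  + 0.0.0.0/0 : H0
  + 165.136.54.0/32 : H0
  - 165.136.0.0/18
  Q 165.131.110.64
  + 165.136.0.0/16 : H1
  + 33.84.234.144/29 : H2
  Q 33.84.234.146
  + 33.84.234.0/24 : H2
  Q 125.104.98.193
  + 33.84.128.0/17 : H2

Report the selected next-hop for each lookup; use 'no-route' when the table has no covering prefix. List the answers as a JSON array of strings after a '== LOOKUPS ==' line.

Process each operation:
  add 0.0.0.0/0 -> H0 at depth 0
  add 165.136.0.0/16 -> H3 at depth 16
  ? 165.136.0.5  path d0:H0→d1:-→d2:-→d3:-→d4:-→d5:-→d6:-→d7:-→d8:-→d9:-→d10:-→d11:-→d12:-→d13:-→d14:-→d15:-→d16:H3  best=H3
  add 128.0.0.0/2 -> H1 at depth 2
  - 128.0.0.0/2 clear@2
  ? 165.136.1.53  path d0:H0→d1:-→d2:-→d3:-→d4:-→d5:-→d6:-→d7:-→d8:-→d9:-→d10:-→d11:-→d12:-→d13:-→d14:-→d15:-→d16:H3  best=H3
  ? 165.136.1.32  path d0:H0→d1:-→d2:-→d3:-→d4:-→d5:-→d6:-→d7:-→d8:-→d9:-→d10:-→d11:-→d12:-→d13:-→d14:-→d15:-→d16:H3  best=H3
  - 165.136.0.0/16 clear@16
  ? 173.65.39.190  path d0:H0→d1:-→d2:-→d3:-→d4:-  best=H0
  add 160.0.0.0/5 -> H3 at depth 5
  add 165.128.0.0/12 -> H0 at depth 12
  - 0.0.0.0/0 clear@0
  add 165.136.48.0/20 -> H1 at depth 20
  - 160.0.0.0/5 clear@5
  ? 165.136.48.36  path d0:-→d1:-→d2:-→d3:-→d4:-→d5:-→d6:-→d7:-→d8:-→d9:-→d10:-→d11:-→d12:H0→d13:-→d14:-→d15:-→d16:-→d17:-→d18:-→d19:-→d20:H1  best=H1
  add 165.136.54.0/24 -> H1 at depth 24
  add 125.104.96.0/20 -> H1 at depth 20
  add 125.104.98.0/24 -> H0 at depth 24
  add 165.128.0.0/12 -> H3 at depth 12
  - 165.136.54.0/24 clear@24
  add 125.104.98.192/28 -> H3 at depth 28
  ? 125.104.98.192  path d0:-→d1:-→d2:-→d3:-→d4:-→d5:-→d6:-→d7:-→d8:-→d9:-→d10:-→d11:-→d12:-→d13:-→d14:-→d15:-→d16:-→d17:-→d18:-→d19:-→d20:H1→d21:-→d22:-→d23:-→d24:H0→d25:-→d26:-→d27:-→d28:H3  best=H3
  add 0.0.0.0/0 -> H0 at depth 0
  ? 125.104.96.84  path d0:H0→d1:-→d2:-→d3:-→d4:-→d5:-→d6:-→d7:-→d8:-→d9:-→d10:-→d11:-→d12:-→d13:-→d14:-→d15:-→d16:-→d17:-→d18:-→d19:-→d20:H1→d21:-→d22:-  best=H1
  ? 125.104.98.192  path d0:H0→d1:-→d2:-→d3:-→d4:-→d5:-→d6:-→d7:-→d8:-→d9:-→d10:-→d11:-→d12:-→d13:-→d14:-→d15:-→d16:-→d17:-→d18:-→d19:-→d20:H1→d21:-→d22:-→d23:-→d24:H0→d25:-→d26:-→d27:-→d28:H3  best=H3
  add 165.136.0.0/18 -> H2 at depth 18
  add 0.0.0.0/0 -> H0 at depth 0
  add 165.136.54.0/32 -> H0 at depth 32
  - 165.136.0.0/18 clear@18
  ? 165.131.110.64  path d0:H0→d1:-→d2:-→d3:-→d4:-→d5:-→d6:-→d7:-→d8:-→d9:-→d10:-→d11:-→d12:H3  best=H3
  add 165.136.0.0/16 -> H1 at depth 16
  add 33.84.234.144/29 -> H2 at depth 29
  ? 33.84.234.146  path d0:H0→d1:-→d2:-→d3:-→d4:-→d5:-→d6:-→d7:-→d8:-→d9:-→d10:-→d11:-→d12:-→d13:-→d14:-→d15:-→d16:-→d17:-→d18:-→d19:-→d20:-→d21:-→d22:-→d23:-→d24:-→d25:-→d26:-→d27:-→d28:-→d29:H2  best=H2
  add 33.84.234.0/24 -> H2 at depth 24
  ? 125.104.98.193  path d0:H0→d1:-→d2:-→d3:-→d4:-→d5:-→d6:-→d7:-→d8:-→d9:-→d10:-→d11:-→d12:-→d13:-→d14:-→d15:-→d16:-→d17:-→d18:-→d19:-→d20:H1→d21:-→d22:-→d23:-→d24:H0→d25:-→d26:-→d27:-→d28:H3  best=H3
  add 33.84.128.0/17 -> H2 at depth 17

== LOOKUPS ==
["H3","H3","H3","H0","H1","H3","H1","H3","H3","H2","H3"]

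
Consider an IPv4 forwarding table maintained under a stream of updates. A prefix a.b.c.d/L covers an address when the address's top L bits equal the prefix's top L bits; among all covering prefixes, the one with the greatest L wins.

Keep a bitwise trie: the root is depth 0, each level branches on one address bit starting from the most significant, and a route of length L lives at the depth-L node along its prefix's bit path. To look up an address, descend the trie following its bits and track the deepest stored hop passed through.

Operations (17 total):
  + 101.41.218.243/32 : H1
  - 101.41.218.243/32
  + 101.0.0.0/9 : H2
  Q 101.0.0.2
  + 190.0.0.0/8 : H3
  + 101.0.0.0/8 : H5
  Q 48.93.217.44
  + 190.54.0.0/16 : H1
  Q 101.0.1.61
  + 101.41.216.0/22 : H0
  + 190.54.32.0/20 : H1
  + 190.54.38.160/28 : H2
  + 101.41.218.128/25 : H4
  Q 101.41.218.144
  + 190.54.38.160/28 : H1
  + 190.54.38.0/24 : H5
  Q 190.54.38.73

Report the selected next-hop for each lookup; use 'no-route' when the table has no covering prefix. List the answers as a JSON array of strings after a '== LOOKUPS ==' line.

Process each operation:
  + 101.41.218.243/32 (H1) depth=32
  del 101.41.218.243/32 (clear depth 32)
  + 101.0.0.0/9 (H2) depth=9
  ? 101.0.0.2  path d0:-→d1:-→d2:-→d3:-→d4:-→d5:-→d6:-→d7:-→d8:-→d9:H2→d10:-  best=H2
  + 190.0.0.0/8 (H3) depth=8
  + 101.0.0.0/8 (H5) depth=8
  ? 48.93.217.44  path d0:-→d1:-  best=no-route
  + 190.54.0.0/16 (H1) depth=16
  ? 101.0.1.61  path d0:-→d1:-→d2:-→d3:-→d4:-→d5:-→d6:-→d7:-→d8:H5→d9:H2→d10:-  best=H2
  + 101.41.216.0/22 (H0) depth=22
  + 190.54.32.0/20 (H1) depth=20
  + 190.54.38.160/28 (H2) depth=28
  + 101.41.218.128/25 (H4) depth=25
  ? 101.41.218.144  path d0:-→d1:-→d2:-→d3:-→d4:-→d5:-→d6:-→d7:-→d8:H5→d9:H2→d10:-→d11:-→d12:-→d13:-→d14:-→d15:-→d16:-→d17:-→d18:-→d19:-→d20:-→d21:-→d22:H0→d23:-→d24:-→d25:H4  best=H4
  + 190.54.38.160/28 (H1) depth=28
  + 190.54.38.0/24 (H5) depth=24
  ? 190.54.38.73  path d0:-→d1:-→d2:-→d3:-→d4:-→d5:-→d6:-→d7:-→d8:H3→d9:-→d10:-→d11:-→d12:-→d13:-→d14:-→d15:-→d16:H1→d17:-→d18:-→d19:-→d20:H1→d21:-→d22:-→d23:-→d24:H5  best=H5

== LOOKUPS ==
["H2","no-route","H2","H4","H5"]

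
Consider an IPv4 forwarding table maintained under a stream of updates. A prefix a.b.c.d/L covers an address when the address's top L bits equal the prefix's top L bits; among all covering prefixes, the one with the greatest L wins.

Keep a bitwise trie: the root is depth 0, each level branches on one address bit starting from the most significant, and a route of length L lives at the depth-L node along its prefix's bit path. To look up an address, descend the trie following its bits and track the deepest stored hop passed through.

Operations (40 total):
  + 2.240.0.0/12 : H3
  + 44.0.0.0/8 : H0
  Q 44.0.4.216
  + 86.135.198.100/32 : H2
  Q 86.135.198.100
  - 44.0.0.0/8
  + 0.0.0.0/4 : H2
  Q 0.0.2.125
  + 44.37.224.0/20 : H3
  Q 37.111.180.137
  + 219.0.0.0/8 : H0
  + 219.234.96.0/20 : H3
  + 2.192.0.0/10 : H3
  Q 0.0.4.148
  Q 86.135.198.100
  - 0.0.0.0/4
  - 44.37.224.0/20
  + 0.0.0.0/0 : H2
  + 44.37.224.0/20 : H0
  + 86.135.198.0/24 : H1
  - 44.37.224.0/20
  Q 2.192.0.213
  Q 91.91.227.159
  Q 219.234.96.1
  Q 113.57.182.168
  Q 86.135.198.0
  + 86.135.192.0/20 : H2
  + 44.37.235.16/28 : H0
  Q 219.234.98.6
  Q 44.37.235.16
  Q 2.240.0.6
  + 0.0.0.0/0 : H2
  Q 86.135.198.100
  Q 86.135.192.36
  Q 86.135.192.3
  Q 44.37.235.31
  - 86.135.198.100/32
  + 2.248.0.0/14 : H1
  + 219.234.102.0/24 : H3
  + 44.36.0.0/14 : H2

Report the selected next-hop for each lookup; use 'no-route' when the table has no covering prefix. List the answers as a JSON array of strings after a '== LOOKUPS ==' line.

Trace:
  + 2.240.0.0/12 (H3) depth=12
  + 44.0.0.0/8 (H0) depth=8
  ? 44.0.4.216  path d0:-→d1:-→d2:-→d3:-→d4:-→d5:-→d6:-→d7:-→d8:H0  best=H0
  + 86.135.198.100/32 (H2) depth=32
  ? 86.135.198.100  path d0:-→d1:-→d2:-→d3:-→d4:-→d5:-→d6:-→d7:-→d8:-→d9:-→d10:-→d11:-→d12:-→d13:-→d14:-→d15:-→d16:-→d17:-→d18:-→d19:-→d20:-→d21:-→d22:-→d23:-→d24:-→d25:-→d26:-→d27:-→d28:-→d29:-→d30:-→d31:-→d32:H2  best=H2
  del 44.0.0.0/8 (clear depth 8)
  + 0.0.0.0/4 (H2) depth=4
  ? 0.0.2.125  path d0:-→d1:-→d2:-→d3:-→d4:H2→d5:-→d6:-  best=H2
  + 44.37.224.0/20 (H3) depth=20
  ? 37.111.180.137  path d0:-→d1:-→d2:-→d3:-→d4:-  best=no-route
  + 219.0.0.0/8 (H0) depth=8
  + 219.234.96.0/20 (H3) depth=20
  + 2.192.0.0/10 (H3) depth=10
  ? 0.0.4.148  path d0:-→d1:-→d2:-→d3:-→d4:H2→d5:-→d6:-  best=H2
  ? 86.135.198.100  path d0:-→d1:-→d2:-→d3:-→d4:-→d5:-→d6:-→d7:-→d8:-→d9:-→d10:-→d11:-→d12:-→d13:-→d14:-→d15:-→d16:-→d17:-→d18:-→d19:-→d20:-→d21:-→d22:-→d23:-→d24:-→d25:-→d26:-→d27:-→d28:-→d29:-→d30:-→d31:-→d32:H2  best=H2
  del 0.0.0.0/4 (clear depth 4)
  del 44.37.224.0/20 (clear depth 20)
  + 0.0.0.0/0 (H2) depth=0
  + 44.37.224.0/20 (H0) depth=20
  + 86.135.198.0/24 (H1) depth=24
  del 44.37.224.0/20 (clear depth 20)
  ? 2.192.0.213  path d0:H2→d1:-→d2:-→d3:-→d4:-→d5:-→d6:-→d7:-→d8:-→d9:-→d10:H3  best=H3
  ? 91.91.227.159  path d0:H2→d1:-→d2:-→d3:-→d4:-  best=H2
  ? 219.234.96.1  path d0:H2→d1:-→d2:-→d3:-→d4:-→d5:-→d6:-→d7:-→d8:H0→d9:-→d10:-→d11:-→d12:-→d13:-→d14:-→d15:-→d16:-→d17:-→d18:-→d19:-→d20:H3  best=H3
  ? 113.57.182.168  path d0:H2→d1:-→d2:-  best=H2
  ? 86.135.198.0  path d0:H2→d1:-→d2:-→d3:-→d4:-→d5:-→d6:-→d7:-→d8:-→d9:-→d10:-→d11:-→d12:-→d13:-→d14:-→d15:-→d16:-→d17:-→d18:-→d19:-→d20:-→d21:-→d22:-→d23:-→d24:H1→d25:-  best=H1
  + 86.135.192.0/20 (H2) depth=20
  + 44.37.235.16/28 (H0) depth=28
  ? 219.234.98.6  path d0:H2→d1:-→d2:-→d3:-→d4:-→d5:-→d6:-→d7:-→d8:H0→d9:-→d10:-→d11:-→d12:-→d13:-→d14:-→d15:-→d16:-→d17:-→d18:-→d19:-→d20:H3  best=H3
  ? 44.37.235.16  path d0:H2→d1:-→d2:-→d3:-→d4:-→d5:-→d6:-→d7:-→d8:-→d9:-→d10:-→d11:-→d12:-→d13:-→d14:-→d15:-→d16:-→d17:-→d18:-→d19:-→d20:-→d21:-→d22:-→d23:-→d24:-→d25:-→d26:-→d27:-→d28:H0  best=H0
  ? 2.240.0.6  path d0:H2→d1:-→d2:-→d3:-→d4:-→d5:-→d6:-→d7:-→d8:-→d9:-→d10:H3→d11:-→d12:H3  best=H3
  + 0.0.0.0/0 (H2) depth=0
  ? 86.135.198.100  path d0:H2→d1:-→d2:-→d3:-→d4:-→d5:-→d6:-→d7:-→d8:-→d9:-→d10:-→d11:-→d12:-→d13:-→d14:-→d15:-→d16:-→d17:-→d18:-→d19:-→d20:H2→d21:-→d22:-→d23:-→d24:H1→d25:-→d26:-→d27:-→d28:-→d29:-→d30:-→d31:-→d32:H2  best=H2
  ? 86.135.192.36  path d0:H2→d1:-→d2:-→d3:-→d4:-→d5:-→d6:-→d7:-→d8:-→d9:-→d10:-→d11:-→d12:-→d13:-→d14:-→d15:-→d16:-→d17:-→d18:-→d19:-→d20:H2→d21:-  best=H2
  ? 86.135.192.3  path d0:H2→d1:-→d2:-→d3:-→d4:-→d5:-→d6:-→d7:-→d8:-→d9:-→d10:-→d11:-→d12:-→d13:-→d14:-→d15:-→d16:-→d17:-→d18:-→d19:-→d20:H2→d21:-  best=H2
  ? 44.37.235.31  path d0:H2→d1:-→d2:-→d3:-→d4:-→d5:-→d6:-→d7:-→d8:-→d9:-→d10:-→d11:-→d12:-→d13:-→d14:-→d15:-→d16:-→d17:-→d18:-→d19:-→d20:-→d21:-→d22:-→d23:-→d24:-→d25:-→d26:-→d27:-→d28:H0  best=H0
  del 86.135.198.100/32 (clear depth 32)
  + 2.248.0.0/14 (H1) depth=14
  + 219.234.102.0/24 (H3) depth=24
  + 44.36.0.0/14 (H2) depth=14

== LOOKUPS ==
["H0","H2","H2","no-route","H2","H2","H3","H2","H3","H2","H1","H3","H0","H3","H2","H2","H2","H0"]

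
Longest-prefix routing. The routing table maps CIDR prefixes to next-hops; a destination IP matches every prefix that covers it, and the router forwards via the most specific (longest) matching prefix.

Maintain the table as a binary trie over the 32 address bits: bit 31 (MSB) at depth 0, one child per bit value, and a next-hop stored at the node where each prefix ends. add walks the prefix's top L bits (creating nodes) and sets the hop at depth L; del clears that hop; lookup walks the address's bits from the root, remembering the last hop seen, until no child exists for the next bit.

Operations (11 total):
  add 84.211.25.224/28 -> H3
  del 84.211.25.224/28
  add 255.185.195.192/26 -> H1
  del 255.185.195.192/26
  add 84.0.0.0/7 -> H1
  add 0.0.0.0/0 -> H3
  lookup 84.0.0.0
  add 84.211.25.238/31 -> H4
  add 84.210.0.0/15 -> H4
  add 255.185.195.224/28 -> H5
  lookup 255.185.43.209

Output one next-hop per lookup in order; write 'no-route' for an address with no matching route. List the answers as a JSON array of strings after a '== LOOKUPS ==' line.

Process each operation:
  + 84.211.25.224/28 (H3) depth=28
  - 84.211.25.224/28 clear@28
  + 255.185.195.192/26 (H1) depth=26
  - 255.185.195.192/26 clear@26
  + 84.0.0.0/7 (H1) depth=7
  + 0.0.0.0/0 (H3) depth=0
  ? 84.0.0.0  path d0:H3→d1:-→d2:-→d3:-→d4:-→d5:-→d6:-→d7:H1→d8:-  best=H1
  + 84.211.25.238/31 (H4) depth=31
  + 84.210.0.0/15 (H4) depth=15
  + 255.185.195.224/28 (H5) depth=28
  ? 255.185.43.209  path d0:H3→d1:-→d2:-→d3:-→d4:-→d5:-→d6:-→d7:-→d8:-→d9:-→d10:-→d11:-→d12:-→d13:-→d14:-→d15:-→d16:-  best=H3

== LOOKUPS ==
["H1","H3"]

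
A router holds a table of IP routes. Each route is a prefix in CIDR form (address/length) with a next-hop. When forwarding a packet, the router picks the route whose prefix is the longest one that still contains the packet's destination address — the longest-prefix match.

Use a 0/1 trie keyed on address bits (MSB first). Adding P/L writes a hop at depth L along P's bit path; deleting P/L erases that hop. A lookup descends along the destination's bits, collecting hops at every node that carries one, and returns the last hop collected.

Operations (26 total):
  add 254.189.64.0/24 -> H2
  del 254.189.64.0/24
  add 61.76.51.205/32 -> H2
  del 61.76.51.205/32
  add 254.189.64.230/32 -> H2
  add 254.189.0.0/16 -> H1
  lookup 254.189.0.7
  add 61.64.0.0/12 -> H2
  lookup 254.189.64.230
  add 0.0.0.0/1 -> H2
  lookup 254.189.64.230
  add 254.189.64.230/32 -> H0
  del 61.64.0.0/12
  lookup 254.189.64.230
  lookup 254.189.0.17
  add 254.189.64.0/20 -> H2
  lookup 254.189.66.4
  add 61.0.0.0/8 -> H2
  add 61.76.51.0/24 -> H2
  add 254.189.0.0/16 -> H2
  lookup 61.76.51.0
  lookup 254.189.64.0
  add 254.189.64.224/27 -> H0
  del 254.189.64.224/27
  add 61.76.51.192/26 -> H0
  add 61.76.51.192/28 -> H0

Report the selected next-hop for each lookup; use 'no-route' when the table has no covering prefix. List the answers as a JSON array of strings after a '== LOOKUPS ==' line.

Process each operation:
  + 254.189.64.0/24 (H2) depth=24
  - 254.189.64.0/24 clear@24
  + 61.76.51.205/32 (H2) depth=32
  - 61.76.51.205/32 clear@32
  + 254.189.64.230/32 (H2) depth=32
  + 254.189.0.0/16 (H1) depth=16
  ? 254.189.0.7  path d0:-→d1:-→d2:-→d3:-→d4:-→d5:-→d6:-→d7:-→d8:-→d9:-→d10:-→d11:-→d12:-→d13:-→d14:-→d15:-→d16:H1→d17:-  best=H1
  + 61.64.0.0/12 (H2) depth=12
  ? 254.189.64.230  path d0:-→d1:-→d2:-→d3:-→d4:-→d5:-→d6:-→d7:-→d8:-→d9:-→d10:-→d11:-→d12:-→d13:-→d14:-→d15:-→d16:H1→d17:-→d18:-→d19:-→d20:-→d21:-→d22:-→d23:-→d24:-→d25:-→d26:-→d27:-→d28:-→d29:-→d30:-→d31:-→d32:H2  best=H2
  + 0.0.0.0/1 (H2) depth=1
  ? 254.189.64.230  path d0:-→d1:-→d2:-→d3:-→d4:-→d5:-→d6:-→d7:-→d8:-→d9:-→d10:-→d11:-→d12:-→d13:-→d14:-→d15:-→d16:H1→d17:-→d18:-→d19:-→d20:-→d21:-→d22:-→d23:-→d24:-→d25:-→d26:-→d27:-→d28:-→d29:-→d30:-→d31:-→d32:H2  best=H2
  + 254.189.64.230/32 (H0) depth=32
  - 61.64.0.0/12 clear@12
  ? 254.189.64.230  path d0:-→d1:-→d2:-→d3:-→d4:-→d5:-→d6:-→d7:-→d8:-→d9:-→d10:-→d11:-→d12:-→d13:-→d14:-→d15:-→d16:H1→d17:-→d18:-→d19:-→d20:-→d21:-→d22:-→d23:-→d24:-→d25:-→d26:-→d27:-→d28:-→d29:-→d30:-→d31:-→d32:H0  best=H0
  ? 254.189.0.17  path d0:-→d1:-→d2:-→d3:-→d4:-→d5:-→d6:-→d7:-→d8:-→d9:-→d10:-→d11:-→d12:-→d13:-→d14:-→d15:-→d16:H1→d17:-  best=H1
  + 254.189.64.0/20 (H2) depth=20
  ? 254.189.66.4  path d0:-→d1:-→d2:-→d3:-→d4:-→d5:-→d6:-→d7:-→d8:-→d9:-→d10:-→d11:-→d12:-→d13:-→d14:-→d15:-→d16:H1→d17:-→d18:-→d19:-→d20:H2→d21:-→d22:-  best=H2
  + 61.0.0.0/8 (H2) depth=8
  + 61.76.51.0/24 (H2) depth=24
  + 254.189.0.0/16 (H2) depth=16
  ? 61.76.51.0  path d0:-→d1:H2→d2:-→d3:-→d4:-→d5:-→d6:-→d7:-→d8:H2→d9:-→d10:-→d11:-→d12:-→d13:-→d14:-→d15:-→d16:-→d17:-→d18:-→d19:-→d20:-→d21:-→d22:-→d23:-→d24:H2  best=H2
  ? 254.189.64.0  path d0:-→d1:-→d2:-→d3:-→d4:-→d5:-→d6:-→d7:-→d8:-→d9:-→d10:-→d11:-→d12:-→d13:-→d14:-→d15:-→d16:H2→d17:-→d18:-→d19:-→d20:H2→d21:-→d22:-→d23:-→d24:-  best=H2
  + 254.189.64.224/27 (H0) depth=27
  - 254.189.64.224/27 clear@27
  + 61.76.51.192/26 (H0) depth=26
  + 61.76.51.192/28 (H0) depth=28

== LOOKUPS ==
["H1","H2","H2","H0","H1","H2","H2","H2"]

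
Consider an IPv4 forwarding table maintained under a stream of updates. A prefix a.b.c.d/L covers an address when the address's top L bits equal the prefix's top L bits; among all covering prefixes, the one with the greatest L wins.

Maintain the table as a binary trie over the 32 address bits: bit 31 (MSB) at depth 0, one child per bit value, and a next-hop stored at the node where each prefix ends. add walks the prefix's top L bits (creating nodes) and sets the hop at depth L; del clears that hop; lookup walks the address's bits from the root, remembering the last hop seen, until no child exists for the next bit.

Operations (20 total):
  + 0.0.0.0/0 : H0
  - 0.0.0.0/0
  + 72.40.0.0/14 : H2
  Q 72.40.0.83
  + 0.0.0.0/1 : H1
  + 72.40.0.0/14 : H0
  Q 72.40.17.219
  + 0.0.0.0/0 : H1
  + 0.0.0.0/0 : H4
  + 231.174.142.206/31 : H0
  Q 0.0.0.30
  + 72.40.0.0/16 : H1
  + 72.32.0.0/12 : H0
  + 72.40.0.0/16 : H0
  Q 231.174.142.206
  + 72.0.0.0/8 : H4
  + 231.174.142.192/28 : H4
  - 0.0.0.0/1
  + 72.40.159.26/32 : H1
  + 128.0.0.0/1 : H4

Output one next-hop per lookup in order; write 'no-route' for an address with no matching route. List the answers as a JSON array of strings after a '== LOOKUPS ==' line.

Apply in order:
  add 0.0.0.0/0 -> H0 at depth 0
  del 0.0.0.0/0 (clear depth 0)
  add 72.40.0.0/14 -> H2 at depth 14
  ? 72.40.0.83  path d0:-→d1:-→d2:-→d3:-→d4:-→d5:-→d6:-→d7:-→d8:-→d9:-→d10:-→d11:-→d12:-→d13:-→d14:H2  best=H2
  add 0.0.0.0/1 -> H1 at depth 1
  add 72.40.0.0/14 -> H0 at depth 14
  ? 72.40.17.219  path d0:-→d1:H1→d2:-→d3:-→d4:-→d5:-→d6:-→d7:-→d8:-→d9:-→d10:-→d11:-→d12:-→d13:-→d14:H0  best=H0
  add 0.0.0.0/0 -> H1 at depth 0
  add 0.0.0.0/0 -> H4 at depth 0
  add 231.174.142.206/31 -> H0 at depth 31
  ? 0.0.0.30  path d0:H4→d1:H1  best=H1
  add 72.40.0.0/16 -> H1 at depth 16
  add 72.32.0.0/12 -> H0 at depth 12
  add 72.40.0.0/16 -> H0 at depth 16
  ? 231.174.142.206  path d0:H4→d1:-→d2:-→d3:-→d4:-→d5:-→d6:-→d7:-→d8:-→d9:-→d10:-→d11:-→d12:-→d13:-→d14:-→d15:-→d16:-→d17:-→d18:-→d19:-→d20:-→d21:-→d22:-→d23:-→d24:-→d25:-→d26:-→d27:-→d28:-→d29:-→d30:-→d31:H0  best=H0
  add 72.0.0.0/8 -> H4 at depth 8
  add 231.174.142.192/28 -> H4 at depth 28
  del 0.0.0.0/1 (clear depth 1)
  add 72.40.159.26/32 -> H1 at depth 32
  add 128.0.0.0/1 -> H4 at depth 1

== LOOKUPS ==
["H2","H0","H1","H0"]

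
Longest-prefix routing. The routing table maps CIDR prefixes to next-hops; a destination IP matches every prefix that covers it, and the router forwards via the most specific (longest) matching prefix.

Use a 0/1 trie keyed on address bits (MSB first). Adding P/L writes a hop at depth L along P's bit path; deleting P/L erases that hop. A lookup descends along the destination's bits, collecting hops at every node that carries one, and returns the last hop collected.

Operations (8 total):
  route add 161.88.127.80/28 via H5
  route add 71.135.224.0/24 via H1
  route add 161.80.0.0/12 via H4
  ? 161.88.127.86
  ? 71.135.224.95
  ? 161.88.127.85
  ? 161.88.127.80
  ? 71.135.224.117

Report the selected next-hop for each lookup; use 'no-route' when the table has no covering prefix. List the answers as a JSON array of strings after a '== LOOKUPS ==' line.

Apply in order:
  + 161.88.127.80/28 (H5) depth=28
  + 71.135.224.0/24 (H1) depth=24
  + 161.80.0.0/12 (H4) depth=12
  ? 161.88.127.86  path d0:-→d1:-→d2:-→d3:-→d4:-→d5:-→d6:-→d7:-→d8:-→d9:-→d10:-→d11:-→d12:H4→d13:-→d14:-→d15:-→d16:-→d17:-→d18:-→d19:-→d20:-→d21:-→d22:-→d23:-→d24:-→d25:-→d26:-→d27:-→d28:H5  best=H5
  ? 71.135.224.95  path d0:-→d1:-→d2:-→d3:-→d4:-→d5:-→d6:-→d7:-→d8:-→d9:-→d10:-→d11:-→d12:-→d13:-→d14:-→d15:-→d16:-→d17:-→d18:-→d19:-→d20:-→d21:-→d22:-→d23:-→d24:H1  best=H1
  ? 161.88.127.85  path d0:-→d1:-→d2:-→d3:-→d4:-→d5:-→d6:-→d7:-→d8:-→d9:-→d10:-→d11:-→d12:H4→d13:-→d14:-→d15:-→d16:-→d17:-→d18:-→d19:-→d20:-→d21:-→d22:-→d23:-→d24:-→d25:-→d26:-→d27:-→d28:H5  best=H5
  ? 161.88.127.80  path d0:-→d1:-→d2:-→d3:-→d4:-→d5:-→d6:-→d7:-→d8:-→d9:-→d10:-→d11:-→d12:H4→d13:-→d14:-→d15:-→d16:-→d17:-→d18:-→d19:-→d20:-→d21:-→d22:-→d23:-→d24:-→d25:-→d26:-→d27:-→d28:H5  best=H5
  ? 71.135.224.117  path d0:-→d1:-→d2:-→d3:-→d4:-→d5:-→d6:-→d7:-→d8:-→d9:-→d10:-→d11:-→d12:-→d13:-→d14:-→d15:-→d16:-→d17:-→d18:-→d19:-→d20:-→d21:-→d22:-→d23:-→d24:H1  best=H1

== LOOKUPS ==
["H5","H1","H5","H5","H1"]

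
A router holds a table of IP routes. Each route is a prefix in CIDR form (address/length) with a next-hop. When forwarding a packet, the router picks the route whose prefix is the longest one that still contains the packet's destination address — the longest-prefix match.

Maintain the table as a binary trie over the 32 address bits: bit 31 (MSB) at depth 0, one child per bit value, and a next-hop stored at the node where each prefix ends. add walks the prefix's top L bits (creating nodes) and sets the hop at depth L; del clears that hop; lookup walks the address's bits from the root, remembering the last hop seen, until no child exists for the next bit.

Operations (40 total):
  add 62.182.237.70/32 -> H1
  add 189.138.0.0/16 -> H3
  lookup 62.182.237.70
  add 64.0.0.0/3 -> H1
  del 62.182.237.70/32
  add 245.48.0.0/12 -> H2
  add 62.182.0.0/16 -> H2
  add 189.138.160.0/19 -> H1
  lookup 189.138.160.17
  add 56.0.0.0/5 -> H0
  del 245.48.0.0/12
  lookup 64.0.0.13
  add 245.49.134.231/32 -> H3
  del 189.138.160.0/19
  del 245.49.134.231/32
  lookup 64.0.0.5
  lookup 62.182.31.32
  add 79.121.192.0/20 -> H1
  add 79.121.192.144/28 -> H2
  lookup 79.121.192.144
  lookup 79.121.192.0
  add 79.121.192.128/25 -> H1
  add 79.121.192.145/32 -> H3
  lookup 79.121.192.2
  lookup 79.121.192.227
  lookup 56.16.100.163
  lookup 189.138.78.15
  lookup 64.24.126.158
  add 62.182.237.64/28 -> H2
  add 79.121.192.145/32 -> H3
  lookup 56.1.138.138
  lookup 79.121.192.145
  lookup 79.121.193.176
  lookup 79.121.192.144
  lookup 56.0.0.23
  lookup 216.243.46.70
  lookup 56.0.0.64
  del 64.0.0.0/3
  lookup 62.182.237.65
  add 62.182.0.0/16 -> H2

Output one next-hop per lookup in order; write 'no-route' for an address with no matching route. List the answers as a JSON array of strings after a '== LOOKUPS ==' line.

Process each operation:
  + 62.182.237.70/32 (H1) depth=32
  + 189.138.0.0/16 (H3) depth=16
  lookup 62.182.237.70: bits 00111110101101101110110101000110 walk d0:-→d1:-→d2:-→d3:-→d4:-→d5:-→d6:-→d7:-→d8:-→d9:-→d10:-→d11:-→d12:-→d13:-→d14:-→d15:-→d16:-→d17:-→d18:-→d19:-→d20:-→d21:-→d22:-→d23:-→d24:-→d25:-→d26:-→d27:-→d28:-→d29:-→d30:-→d31:-→d32:H1 -> H1
  + 64.0.0.0/3 (H1) depth=3
  del 62.182.237.70/32 (clear depth 32)
  + 245.48.0.0/12 (H2) depth=12
  + 62.182.0.0/16 (H2) depth=16
  + 189.138.160.0/19 (H1) depth=19
  lookup 189.138.160.17: bits 1011110110001010101 walk d0:-→d1:-→d2:-→d3:-→d4:-→d5:-→d6:-→d7:-→d8:-→d9:-→d10:-→d11:-→d12:-→d13:-→d14:-→d15:-→d16:H3→d17:-→d18:-→d19:H1 -> H1
  + 56.0.0.0/5 (H0) depth=5
  del 245.48.0.0/12 (clear depth 12)
  lookup 64.0.0.13: bits 010 walk d0:-→d1:-→d2:-→d3:H1 -> H1
  + 245.49.134.231/32 (H3) depth=32
  del 189.138.160.0/19 (clear depth 19)
  del 245.49.134.231/32 (clear depth 32)
  lookup 64.0.0.5: bits 010 walk d0:-→d1:-→d2:-→d3:H1 -> H1
  lookup 62.182.31.32: bits 0011111010110110 walk d0:-→d1:-→d2:-→d3:-→d4:-→d5:H0→d6:-→d7:-→d8:-→d9:-→d10:-→d11:-→d12:-→d13:-→d14:-→d15:-→d16:H2 -> H2
  + 79.121.192.0/20 (H1) depth=20
  + 79.121.192.144/28 (H2) depth=28
  lookup 79.121.192.144: bits 0100111101111001110000001001 walk d0:-→d1:-→d2:-→d3:H1→d4:-→d5:-→d6:-→d7:-→d8:-→d9:-→d10:-→d11:-→d12:-→d13:-→d14:-→d15:-→d16:-→d17:-→d18:-→d19:-→d20:H1→d21:-→d22:-→d23:-→d24:-→d25:-→d26:-→d27:-→d28:H2 -> H2
  lookup 79.121.192.0: bits 010011110111100111000000 walk d0:-→d1:-→d2:-→d3:H1→d4:-→d5:-→d6:-→d7:-→d8:-→d9:-→d10:-→d11:-→d12:-→d13:-→d14:-→d15:-→d16:-→d17:-→d18:-→d19:-→d20:H1→d21:-→d22:-→d23:-→d24:- -> H1
  + 79.121.192.128/25 (H1) depth=25
  + 79.121.192.145/32 (H3) depth=32
  lookup 79.121.192.2: bits 010011110111100111000000 walk d0:-→d1:-→d2:-→d3:H1→d4:-→d5:-→d6:-→d7:-→d8:-→d9:-→d10:-→d11:-→d12:-→d13:-→d14:-→d15:-→d16:-→d17:-→d18:-→d19:-→d20:H1→d21:-→d22:-→d23:-→d24:- -> H1
  lookup 79.121.192.227: bits 0100111101111001110000001 walk d0:-→d1:-→d2:-→d3:H1→d4:-→d5:-→d6:-→d7:-→d8:-→d9:-→d10:-→d11:-→d12:-→d13:-→d14:-→d15:-→d16:-→d17:-→d18:-→d19:-→d20:H1→d21:-→d22:-→d23:-→d24:-→d25:H1 -> H1
  lookup 56.16.100.163: bits 00111 walk d0:-→d1:-→d2:-→d3:-→d4:-→d5:H0 -> H0
  lookup 189.138.78.15: bits 1011110110001010 walk d0:-→d1:-→d2:-→d3:-→d4:-→d5:-→d6:-→d7:-→d8:-→d9:-→d10:-→d11:-→d12:-→d13:-→d14:-→d15:-→d16:H3 -> H3
  lookup 64.24.126.158: bits 0100 walk d0:-→d1:-→d2:-→d3:H1→d4:- -> H1
  + 62.182.237.64/28 (H2) depth=28
  + 79.121.192.145/32 (H3) depth=32
  lookup 56.1.138.138: bits 00111 walk d0:-→d1:-→d2:-→d3:-→d4:-→d5:H0 -> H0
  lookup 79.121.192.145: bits 01001111011110011100000010010001 walk d0:-→d1:-→d2:-→d3:H1→d4:-→d5:-→d6:-→d7:-→d8:-→d9:-→d10:-→d11:-→d12:-→d13:-→d14:-→d15:-→d16:-→d17:-→d18:-→d19:-→d20:H1→d21:-→d22:-→d23:-→d24:-→d25:H1→d26:-→d27:-→d28:H2→d29:-→d30:-→d31:-→d32:H3 -> H3
  lookup 79.121.193.176: bits 01001111011110011100000 walk d0:-→d1:-→d2:-→d3:H1→d4:-→d5:-→d6:-→d7:-→d8:-→d9:-→d10:-→d11:-→d12:-→d13:-→d14:-→d15:-→d16:-→d17:-→d18:-→d19:-→d20:H1→d21:-→d22:-→d23:- -> H1
  lookup 79.121.192.144: bits 0100111101111001110000001001000 walk d0:-→d1:-→d2:-→d3:H1→d4:-→d5:-→d6:-→d7:-→d8:-→d9:-→d10:-→d11:-→d12:-→d13:-→d14:-→d15:-→d16:-→d17:-→d18:-→d19:-→d20:H1→d21:-→d22:-→d23:-→d24:-→d25:H1→d26:-→d27:-→d28:H2→d29:-→d30:-→d31:- -> H2
  lookup 56.0.0.23: bits 00111 walk d0:-→d1:-→d2:-→d3:-→d4:-→d5:H0 -> H0
  lookup 216.243.46.70: bits 11 walk d0:-→d1:-→d2:- -> no-route
  lookup 56.0.0.64: bits 00111 walk d0:-→d1:-→d2:-→d3:-→d4:-→d5:H0 -> H0
  del 64.0.0.0/3 (clear depth 3)
  lookup 62.182.237.65: bits 00111110101101101110110101000 walk d0:-→d1:-→d2:-→d3:-→d4:-→d5:H0→d6:-→d7:-→d8:-→d9:-→d10:-→d11:-→d12:-→d13:-→d14:-→d15:-→d16:H2→d17:-→d18:-→d19:-→d20:-→d21:-→d22:-→d23:-→d24:-→d25:-→d26:-→d27:-→d28:H2→d29:- -> H2
  + 62.182.0.0/16 (H2) depth=16

== LOOKUPS ==
["H1","H1","H1","H1","H2","H2","H1","H1","H1","H0","H3","H1","H0","H3","H1","H2","H0","no-route","H0","H2"]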